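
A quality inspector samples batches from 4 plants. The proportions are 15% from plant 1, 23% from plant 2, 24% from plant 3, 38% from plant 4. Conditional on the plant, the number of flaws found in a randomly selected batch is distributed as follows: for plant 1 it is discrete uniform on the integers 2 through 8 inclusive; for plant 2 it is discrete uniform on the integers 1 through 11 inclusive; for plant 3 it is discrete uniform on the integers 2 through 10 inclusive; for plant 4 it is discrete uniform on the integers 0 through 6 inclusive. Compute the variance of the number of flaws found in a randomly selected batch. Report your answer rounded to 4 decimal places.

7.9259

Per component, 1: μ=5, E[X²]=29; 2: μ=6, E[X²]=46; 3: μ=6, E[X²]=42.6667; 4: μ=3, E[X²]=13.
E[X] = 0.15·5 + 0.23·6 + 0.24·6 + 0.38·3 = 4.71.
E[X²] = 0.15·29 + 0.23·46 + 0.24·42.6667 + 0.38·13 = 30.11.
Var(X) = E[X²] − (E[X])² = 30.11 − 22.1841 = 7.9259.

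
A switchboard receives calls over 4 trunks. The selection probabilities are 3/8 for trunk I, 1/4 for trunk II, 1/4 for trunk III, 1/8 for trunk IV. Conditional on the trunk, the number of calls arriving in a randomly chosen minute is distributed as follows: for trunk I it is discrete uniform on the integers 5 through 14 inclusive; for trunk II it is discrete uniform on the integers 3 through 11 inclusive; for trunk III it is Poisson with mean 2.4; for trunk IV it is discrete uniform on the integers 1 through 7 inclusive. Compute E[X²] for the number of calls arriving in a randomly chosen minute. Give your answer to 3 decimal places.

55.394

For each component E[X²] = Var + (mean)², giving I: 98.5; II: 55.6667; III: 8.16; IV: 20.
Overall E[X²] = 0.375·98.5 + 0.25·55.6667 + 0.25·8.16 + 0.125·20 = 55.3942.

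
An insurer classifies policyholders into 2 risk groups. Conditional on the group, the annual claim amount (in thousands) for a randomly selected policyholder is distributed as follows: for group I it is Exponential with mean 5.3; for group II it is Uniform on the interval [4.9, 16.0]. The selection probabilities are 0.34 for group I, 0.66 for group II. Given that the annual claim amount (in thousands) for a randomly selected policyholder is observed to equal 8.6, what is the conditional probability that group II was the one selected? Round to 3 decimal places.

Likelihoods f(8.6 | ·): I: 0.0372409; II: 0.0900901.
Posterior ∝ prior × likelihood. Numerator for II: 0.66·0.0900901 = 0.0594595.
Normalizing constant: 0.34·0.0372409 + 0.66·0.0900901 = 0.0721214.
P(II | observation) = 0.0594595 / 0.0721214 = 0.824436.

0.824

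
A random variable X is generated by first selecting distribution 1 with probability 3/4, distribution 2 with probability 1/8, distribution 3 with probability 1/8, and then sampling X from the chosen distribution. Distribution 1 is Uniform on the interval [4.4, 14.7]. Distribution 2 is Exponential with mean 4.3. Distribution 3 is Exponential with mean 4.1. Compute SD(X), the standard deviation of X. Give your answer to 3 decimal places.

4.051

Per component, 1: μ=9.55, E[X²]=100.043; 2: μ=4.3, E[X²]=36.98; 3: μ=4.1, E[X²]=33.62.
E[X] = 0.75·9.55 + 0.125·4.3 + 0.125·4.1 = 8.2125.
E[X²] = 0.75·100.043 + 0.125·36.98 + 0.125·33.62 = 83.8575.
Var(X) = E[X²] − (E[X])² = 83.8575 − 67.4452 = 16.4123.
SD(X) = √16.4123 = 4.05122.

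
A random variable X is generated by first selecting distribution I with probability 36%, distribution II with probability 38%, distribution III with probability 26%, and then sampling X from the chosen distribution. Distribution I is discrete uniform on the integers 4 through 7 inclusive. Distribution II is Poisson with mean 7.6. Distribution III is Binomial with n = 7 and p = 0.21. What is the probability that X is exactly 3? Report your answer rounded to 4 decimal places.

0.0467

Conditional on each component, P(X = 3): I: 0; II: 0.0366144; III: 0.126251.
By total probability, P(X = 3) = 0.36·0 + 0.38·0.0366144 + 0.26·0.126251 = 0.0467387.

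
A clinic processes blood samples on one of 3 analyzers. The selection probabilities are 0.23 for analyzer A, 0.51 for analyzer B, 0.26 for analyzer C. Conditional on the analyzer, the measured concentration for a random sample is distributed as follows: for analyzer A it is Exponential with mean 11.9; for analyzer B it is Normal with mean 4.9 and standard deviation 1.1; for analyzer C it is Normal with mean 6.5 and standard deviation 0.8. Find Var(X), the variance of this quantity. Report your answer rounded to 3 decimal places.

Per component, A: μ=11.9, E[X²]=283.22; B: μ=4.9, E[X²]=25.22; C: μ=6.5, E[X²]=42.89.
E[X] = 0.23·11.9 + 0.51·4.9 + 0.26·6.5 = 6.926.
E[X²] = 0.23·283.22 + 0.51·25.22 + 0.26·42.89 = 89.1542.
Var(X) = E[X²] − (E[X])² = 89.1542 − 47.9695 = 41.1847.

41.185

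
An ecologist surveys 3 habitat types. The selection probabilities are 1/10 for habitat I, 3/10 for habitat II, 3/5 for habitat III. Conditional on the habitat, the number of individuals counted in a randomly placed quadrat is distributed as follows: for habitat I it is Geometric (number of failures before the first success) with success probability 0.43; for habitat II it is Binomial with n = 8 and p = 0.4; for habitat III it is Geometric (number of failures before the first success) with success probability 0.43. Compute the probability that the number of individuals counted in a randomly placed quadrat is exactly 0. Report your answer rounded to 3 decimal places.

Conditional on each habitat, P(X = 0): I: 0.43; II: 0.0167962; III: 0.43.
By total probability, P(X = 0) = 0.1·0.43 + 0.3·0.0167962 + 0.6·0.43 = 0.306039.

0.306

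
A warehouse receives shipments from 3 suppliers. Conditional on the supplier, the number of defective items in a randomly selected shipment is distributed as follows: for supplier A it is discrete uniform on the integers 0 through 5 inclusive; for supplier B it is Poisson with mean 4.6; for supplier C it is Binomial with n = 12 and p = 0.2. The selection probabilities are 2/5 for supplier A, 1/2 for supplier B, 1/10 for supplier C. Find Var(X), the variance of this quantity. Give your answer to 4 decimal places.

Per component, A: μ=2.5, E[X²]=9.16667; B: μ=4.6, E[X²]=25.76; C: μ=2.4, E[X²]=7.68.
E[X] = 0.4·2.5 + 0.5·4.6 + 0.1·2.4 = 3.54.
E[X²] = 0.4·9.16667 + 0.5·25.76 + 0.1·7.68 = 17.3147.
Var(X) = E[X²] − (E[X])² = 17.3147 − 12.5316 = 4.78307.

4.7831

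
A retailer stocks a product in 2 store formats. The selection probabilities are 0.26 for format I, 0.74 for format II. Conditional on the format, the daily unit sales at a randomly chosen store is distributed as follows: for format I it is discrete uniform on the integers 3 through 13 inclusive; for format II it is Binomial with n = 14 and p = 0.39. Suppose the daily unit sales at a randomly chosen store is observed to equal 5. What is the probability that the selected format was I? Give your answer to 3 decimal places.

0.131

Likelihoods P(X=5 | ·): I: 0.0909091; II: 0.21123.
Posterior ∝ prior × likelihood. Numerator for I: 0.26·0.0909091 = 0.0236364.
Normalizing constant: 0.26·0.0909091 + 0.74·0.21123 = 0.179947.
P(I | observation) = 0.0236364 / 0.179947 = 0.131352.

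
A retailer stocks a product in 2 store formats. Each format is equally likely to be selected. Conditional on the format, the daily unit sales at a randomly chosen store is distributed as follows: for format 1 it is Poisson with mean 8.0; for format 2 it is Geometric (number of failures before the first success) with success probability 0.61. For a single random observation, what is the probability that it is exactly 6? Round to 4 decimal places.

Conditional on each format, P(X = 6): 1: 0.122138; 2: 0.00214643.
By total probability, P(X = 6) = 0.5·0.122138 + 0.5·0.00214643 = 0.0621423.

0.0621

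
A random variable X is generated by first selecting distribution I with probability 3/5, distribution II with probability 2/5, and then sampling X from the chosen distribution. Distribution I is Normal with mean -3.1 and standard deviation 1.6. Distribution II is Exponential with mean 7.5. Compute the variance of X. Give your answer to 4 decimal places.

Per component, I: μ=-3.1, E[X²]=12.17; II: μ=7.5, E[X²]=112.5.
E[X] = 0.6·-3.1 + 0.4·7.5 = 1.14.
E[X²] = 0.6·12.17 + 0.4·112.5 = 52.302.
Var(X) = E[X²] − (E[X])² = 52.302 − 1.2996 = 51.0024.

51.0024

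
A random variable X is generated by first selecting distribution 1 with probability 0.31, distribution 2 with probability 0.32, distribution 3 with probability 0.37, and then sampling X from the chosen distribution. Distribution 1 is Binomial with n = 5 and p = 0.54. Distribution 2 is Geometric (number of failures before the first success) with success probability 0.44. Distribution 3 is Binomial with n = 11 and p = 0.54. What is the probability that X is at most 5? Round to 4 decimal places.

0.7655

Conditional on each component, P(X ≤ 5): 1: 1; 2: 0.969159; 3: 0.392865.
By total probability, P(X ≤ 5) = 0.31·1 + 0.32·0.969159 + 0.37·0.392865 = 0.765491.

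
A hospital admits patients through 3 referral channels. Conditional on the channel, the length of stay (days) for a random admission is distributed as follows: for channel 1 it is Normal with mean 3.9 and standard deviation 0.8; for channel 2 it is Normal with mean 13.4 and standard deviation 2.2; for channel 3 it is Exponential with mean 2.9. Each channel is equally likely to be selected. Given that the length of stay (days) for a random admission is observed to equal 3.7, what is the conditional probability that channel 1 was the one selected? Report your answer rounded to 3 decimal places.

0.834

Likelihoods f(3.7 | ·): 1: 0.483335; 2: 1.08925e-05; 3: 0.0962725.
Posterior ∝ prior × likelihood. Numerator for 1: 0.333333·0.483335 = 0.161112.
Normalizing constant: 0.333333·0.483335 + 0.333333·1.08925e-05 + 0.333333·0.0962725 = 0.193206.
P(1 | observation) = 0.161112 / 0.193206 = 0.833885.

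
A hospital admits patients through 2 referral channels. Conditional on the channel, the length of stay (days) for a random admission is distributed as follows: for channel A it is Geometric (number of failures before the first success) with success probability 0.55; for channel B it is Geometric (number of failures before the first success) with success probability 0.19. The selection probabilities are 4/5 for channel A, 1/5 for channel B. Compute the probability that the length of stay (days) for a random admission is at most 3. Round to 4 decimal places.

Conditional on each channel, P(X ≤ 3): A: 0.958994; B: 0.569533.
By total probability, P(X ≤ 3) = 0.8·0.958994 + 0.2·0.569533 = 0.881102.

0.8811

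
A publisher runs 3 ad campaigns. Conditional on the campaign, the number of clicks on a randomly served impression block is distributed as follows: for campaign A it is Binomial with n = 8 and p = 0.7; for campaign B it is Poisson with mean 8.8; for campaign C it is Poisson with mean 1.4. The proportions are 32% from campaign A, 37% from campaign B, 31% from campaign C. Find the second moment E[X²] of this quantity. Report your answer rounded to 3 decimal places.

For each component E[X²] = Var + (mean)², giving A: 33.04; B: 86.24; C: 3.36.
Overall E[X²] = 0.32·33.04 + 0.37·86.24 + 0.31·3.36 = 43.5232.

43.523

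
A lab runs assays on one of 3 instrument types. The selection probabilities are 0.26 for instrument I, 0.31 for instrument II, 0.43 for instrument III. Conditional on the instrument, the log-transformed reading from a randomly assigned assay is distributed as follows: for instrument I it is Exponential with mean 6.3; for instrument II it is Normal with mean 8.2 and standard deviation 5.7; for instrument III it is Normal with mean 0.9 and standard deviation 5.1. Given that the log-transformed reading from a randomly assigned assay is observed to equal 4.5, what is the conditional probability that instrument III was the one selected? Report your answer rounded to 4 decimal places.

0.4097

Likelihoods f(4.5 | ·): I: 0.077705; II: 0.0566941; III: 0.0609736.
Posterior ∝ prior × likelihood. Numerator for III: 0.43·0.0609736 = 0.0262187.
Normalizing constant: 0.26·0.077705 + 0.31·0.0566941 + 0.43·0.0609736 = 0.0639971.
P(III | observation) = 0.0262187 / 0.0639971 = 0.409685.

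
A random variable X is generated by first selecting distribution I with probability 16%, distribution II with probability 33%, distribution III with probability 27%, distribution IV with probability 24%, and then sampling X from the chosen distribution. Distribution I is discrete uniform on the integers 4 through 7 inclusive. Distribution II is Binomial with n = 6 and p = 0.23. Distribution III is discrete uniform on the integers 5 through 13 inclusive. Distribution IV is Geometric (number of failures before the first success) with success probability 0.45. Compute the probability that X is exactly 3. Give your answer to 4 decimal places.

0.0546

Conditional on each component, P(X = 3): I: 0; II: 0.111093; III: 0; IV: 0.0748688.
By total probability, P(X = 3) = 0.16·0 + 0.33·0.111093 + 0.27·0 + 0.24·0.0748688 = 0.0546291.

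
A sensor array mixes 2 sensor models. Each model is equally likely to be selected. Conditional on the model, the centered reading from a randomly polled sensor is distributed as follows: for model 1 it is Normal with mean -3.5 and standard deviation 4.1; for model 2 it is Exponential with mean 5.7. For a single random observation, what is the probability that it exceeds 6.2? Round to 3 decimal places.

0.173

Conditional on each model, P(X > 6.2): 1: 0.00899428; 2: 0.336984.
By total probability, P(X > 6.2) = 0.5·0.00899428 + 0.5·0.336984 = 0.172989.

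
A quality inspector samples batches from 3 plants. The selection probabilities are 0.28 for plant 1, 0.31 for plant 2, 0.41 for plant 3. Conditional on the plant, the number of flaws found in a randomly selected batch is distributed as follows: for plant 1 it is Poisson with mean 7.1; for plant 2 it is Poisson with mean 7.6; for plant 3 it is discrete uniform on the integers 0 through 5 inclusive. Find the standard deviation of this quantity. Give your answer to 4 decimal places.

Per component, 1: μ=7.1, E[X²]=57.51; 2: μ=7.6, E[X²]=65.36; 3: μ=2.5, E[X²]=9.16667.
E[X] = 0.28·7.1 + 0.31·7.6 + 0.41·2.5 = 5.369.
E[X²] = 0.28·57.51 + 0.31·65.36 + 0.41·9.16667 = 40.1227.
Var(X) = E[X²] − (E[X])² = 40.1227 − 28.8262 = 11.2966.
SD(X) = √11.2966 = 3.36104.

3.3610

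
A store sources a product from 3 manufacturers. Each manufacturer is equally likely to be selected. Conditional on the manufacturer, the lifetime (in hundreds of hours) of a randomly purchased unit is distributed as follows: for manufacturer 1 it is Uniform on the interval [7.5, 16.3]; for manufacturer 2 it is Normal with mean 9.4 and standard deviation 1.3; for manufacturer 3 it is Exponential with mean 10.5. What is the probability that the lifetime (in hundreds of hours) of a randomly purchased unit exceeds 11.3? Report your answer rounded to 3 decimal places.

0.327

Conditional on each manufacturer, P(X > 11.3): 1: 0.568182; 2: 0.0719339; 3: 0.340892.
By total probability, P(X > 11.3) = 0.333333·0.568182 + 0.333333·0.0719339 + 0.333333·0.340892 = 0.327002.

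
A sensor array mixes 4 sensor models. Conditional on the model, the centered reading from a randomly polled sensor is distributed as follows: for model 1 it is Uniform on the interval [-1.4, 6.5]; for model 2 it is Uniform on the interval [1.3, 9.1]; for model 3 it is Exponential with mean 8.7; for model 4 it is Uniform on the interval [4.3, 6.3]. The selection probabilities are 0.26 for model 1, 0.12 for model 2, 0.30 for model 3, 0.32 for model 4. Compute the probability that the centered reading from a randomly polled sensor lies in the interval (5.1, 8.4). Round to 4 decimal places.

0.3415

Conditional on each model, P(5.1 < X < 8.4): 1: 0.177215; 2: 0.423077; 3: 0.175648; 4: 0.6.
By total probability, P(5.1 < X < 8.4) = 0.26·0.177215 + 0.12·0.423077 + 0.3·0.175648 + 0.32·0.6 = 0.341539.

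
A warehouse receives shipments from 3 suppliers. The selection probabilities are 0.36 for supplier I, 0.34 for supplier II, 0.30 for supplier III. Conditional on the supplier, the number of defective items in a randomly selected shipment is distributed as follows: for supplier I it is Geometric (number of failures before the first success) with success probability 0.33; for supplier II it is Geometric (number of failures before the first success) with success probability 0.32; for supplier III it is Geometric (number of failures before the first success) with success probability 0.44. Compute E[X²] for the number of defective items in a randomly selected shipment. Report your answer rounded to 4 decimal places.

For each component E[X²] = Var + (mean)², giving I: 10.2746; II: 11.1562; III: 4.5124.
Overall E[X²] = 0.36·10.2746 + 0.34·11.1562 + 0.3·4.5124 = 8.84569.

8.8457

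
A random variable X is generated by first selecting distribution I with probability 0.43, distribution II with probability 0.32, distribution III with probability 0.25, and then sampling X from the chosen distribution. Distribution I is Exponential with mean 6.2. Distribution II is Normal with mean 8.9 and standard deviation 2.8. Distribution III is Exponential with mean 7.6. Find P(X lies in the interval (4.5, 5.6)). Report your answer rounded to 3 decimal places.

Conditional on each component, P(4.5 < X < 5.6): I: 0.0786739; II: 0.0612429; III: 0.0745385.
By total probability, P(4.5 < X < 5.6) = 0.43·0.0786739 + 0.32·0.0612429 + 0.25·0.0745385 = 0.0720621.

0.072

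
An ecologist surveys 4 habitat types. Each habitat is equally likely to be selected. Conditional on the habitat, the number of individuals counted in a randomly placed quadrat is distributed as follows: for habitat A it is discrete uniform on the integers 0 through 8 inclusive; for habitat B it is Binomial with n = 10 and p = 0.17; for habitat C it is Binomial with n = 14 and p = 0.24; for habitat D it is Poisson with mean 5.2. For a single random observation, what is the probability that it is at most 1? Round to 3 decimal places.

0.211

Conditional on each habitat, P(X ≤ 1): A: 0.222222; B: 0.472959; C: 0.116272; D: 0.0342027.
By total probability, P(X ≤ 1) = 0.25·0.222222 + 0.25·0.472959 + 0.25·0.116272 + 0.25·0.0342027 = 0.211414.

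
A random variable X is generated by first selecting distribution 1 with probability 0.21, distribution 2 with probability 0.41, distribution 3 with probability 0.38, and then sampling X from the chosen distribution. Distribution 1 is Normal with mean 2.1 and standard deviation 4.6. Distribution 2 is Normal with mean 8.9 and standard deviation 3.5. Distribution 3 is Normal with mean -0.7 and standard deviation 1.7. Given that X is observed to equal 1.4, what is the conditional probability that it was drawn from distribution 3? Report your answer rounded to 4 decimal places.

0.6468

Likelihoods f(1.4 | ·): 1: 0.0857282; 2: 0.0114746; 3: 0.109422.
Posterior ∝ prior × likelihood. Numerator for 3: 0.38·0.109422 = 0.0415804.
Normalizing constant: 0.21·0.0857282 + 0.41·0.0114746 + 0.38·0.109422 = 0.0642879.
P(3 | observation) = 0.0415804 / 0.0642879 = 0.646784.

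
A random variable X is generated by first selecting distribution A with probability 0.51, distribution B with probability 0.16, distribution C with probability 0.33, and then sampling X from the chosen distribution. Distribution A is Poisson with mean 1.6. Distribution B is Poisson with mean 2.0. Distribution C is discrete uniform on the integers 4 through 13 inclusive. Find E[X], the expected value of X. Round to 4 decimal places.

3.9410

Component means — A: 1.6; B: 2; C: 8.5.
E[X] = 0.51·1.6 + 0.16·2 + 0.33·8.5 = 3.941.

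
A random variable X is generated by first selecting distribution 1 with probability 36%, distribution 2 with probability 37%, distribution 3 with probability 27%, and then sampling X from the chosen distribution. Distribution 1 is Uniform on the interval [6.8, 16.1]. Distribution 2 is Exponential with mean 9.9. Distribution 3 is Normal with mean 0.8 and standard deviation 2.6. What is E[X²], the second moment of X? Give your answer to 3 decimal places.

124.317

For each component E[X²] = Var + (mean)², giving 1: 138.31; 2: 196.02; 3: 7.4.
Overall E[X²] = 0.36·138.31 + 0.37·196.02 + 0.27·7.4 = 124.317.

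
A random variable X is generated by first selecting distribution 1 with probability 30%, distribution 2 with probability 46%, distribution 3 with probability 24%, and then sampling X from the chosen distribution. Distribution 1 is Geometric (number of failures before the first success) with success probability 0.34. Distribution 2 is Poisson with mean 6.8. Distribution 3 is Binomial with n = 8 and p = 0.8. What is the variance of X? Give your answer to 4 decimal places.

Per component, 1: μ=1.94118, E[X²]=9.47751; 2: μ=6.8, E[X²]=53.04; 3: μ=6.4, E[X²]=42.24.
E[X] = 0.3·1.94118 + 0.46·6.8 + 0.24·6.4 = 5.24635.
E[X²] = 0.3·9.47751 + 0.46·53.04 + 0.24·42.24 = 37.3793.
Var(X) = E[X²] − (E[X])² = 37.3793 − 27.5242 = 9.85503.

9.8550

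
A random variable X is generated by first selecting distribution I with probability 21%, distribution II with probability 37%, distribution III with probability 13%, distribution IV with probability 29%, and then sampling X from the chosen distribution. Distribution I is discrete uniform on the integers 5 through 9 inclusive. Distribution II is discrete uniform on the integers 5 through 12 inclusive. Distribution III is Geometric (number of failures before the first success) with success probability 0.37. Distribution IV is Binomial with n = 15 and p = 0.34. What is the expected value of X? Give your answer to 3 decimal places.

6.315

Component means — I: 7; II: 8.5; III: 1.7027; IV: 5.1.
E[X] = 0.21·7 + 0.37·8.5 + 0.13·1.7027 + 0.29·5.1 = 6.31535.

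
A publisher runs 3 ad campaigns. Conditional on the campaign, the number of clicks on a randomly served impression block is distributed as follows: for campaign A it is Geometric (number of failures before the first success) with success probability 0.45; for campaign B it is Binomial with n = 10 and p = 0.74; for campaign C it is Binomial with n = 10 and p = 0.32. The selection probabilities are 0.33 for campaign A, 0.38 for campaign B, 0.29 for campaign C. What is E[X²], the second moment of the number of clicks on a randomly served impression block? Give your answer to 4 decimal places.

For each component E[X²] = Var + (mean)², giving A: 4.20988; B: 56.684; C: 12.416.
Overall E[X²] = 0.33·4.20988 + 0.38·56.684 + 0.29·12.416 = 26.5298.

26.5298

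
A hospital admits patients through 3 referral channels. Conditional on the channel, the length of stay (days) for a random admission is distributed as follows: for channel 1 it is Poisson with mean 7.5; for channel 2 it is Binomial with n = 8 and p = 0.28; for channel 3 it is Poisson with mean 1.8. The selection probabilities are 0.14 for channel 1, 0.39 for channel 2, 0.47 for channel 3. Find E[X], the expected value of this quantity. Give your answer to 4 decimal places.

2.7696

Component means — 1: 7.5; 2: 2.24; 3: 1.8.
E[X] = 0.14·7.5 + 0.39·2.24 + 0.47·1.8 = 2.7696.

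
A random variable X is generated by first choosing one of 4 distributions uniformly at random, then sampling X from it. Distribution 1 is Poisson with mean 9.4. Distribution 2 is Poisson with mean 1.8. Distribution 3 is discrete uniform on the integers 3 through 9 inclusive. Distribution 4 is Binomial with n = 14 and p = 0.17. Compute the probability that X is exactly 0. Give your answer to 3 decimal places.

0.060

Conditional on each component, P(X = 0): 1: 8.27241e-05; 2: 0.165299; 3: 0; 4: 0.0736365.
By total probability, P(X = 0) = 0.25·8.27241e-05 + 0.25·0.165299 + 0.25·0 + 0.25·0.0736365 = 0.0597545.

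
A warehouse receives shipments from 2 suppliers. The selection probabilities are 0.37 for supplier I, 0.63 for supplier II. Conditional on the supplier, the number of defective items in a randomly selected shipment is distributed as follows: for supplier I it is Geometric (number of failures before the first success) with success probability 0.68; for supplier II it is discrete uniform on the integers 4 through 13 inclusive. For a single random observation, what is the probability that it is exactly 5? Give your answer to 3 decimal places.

Conditional on each supplier, P(X = 5): I: 0.0022817; II: 0.1.
By total probability, P(X = 5) = 0.37·0.0022817 + 0.63·0.1 = 0.0638442.

0.064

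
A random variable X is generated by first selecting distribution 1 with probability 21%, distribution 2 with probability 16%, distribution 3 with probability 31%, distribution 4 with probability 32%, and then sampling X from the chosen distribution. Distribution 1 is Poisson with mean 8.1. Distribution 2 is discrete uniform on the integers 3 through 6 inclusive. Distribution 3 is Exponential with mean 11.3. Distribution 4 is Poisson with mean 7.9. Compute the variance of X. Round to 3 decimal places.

49.150

Per component, 1: μ=8.1, E[X²]=73.71; 2: μ=4.5, E[X²]=21.5; 3: μ=11.3, E[X²]=255.38; 4: μ=7.9, E[X²]=70.31.
E[X] = 0.21·8.1 + 0.16·4.5 + 0.31·11.3 + 0.32·7.9 = 8.452.
E[X²] = 0.21·73.71 + 0.16·21.5 + 0.31·255.38 + 0.32·70.31 = 120.586.
Var(X) = E[X²] − (E[X])² = 120.586 − 71.4363 = 49.1498.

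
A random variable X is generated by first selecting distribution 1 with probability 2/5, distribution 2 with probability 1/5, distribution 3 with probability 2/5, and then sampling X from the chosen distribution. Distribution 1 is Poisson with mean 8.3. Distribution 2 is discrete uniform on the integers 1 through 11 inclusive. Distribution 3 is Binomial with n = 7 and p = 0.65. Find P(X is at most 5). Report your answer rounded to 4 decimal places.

Conditional on each component, P(X ≤ 5): 1: 0.165273; 2: 0.454545; 3: 0.766201.
By total probability, P(X ≤ 5) = 0.4·0.165273 + 0.2·0.454545 + 0.4·0.766201 = 0.463499.

0.4635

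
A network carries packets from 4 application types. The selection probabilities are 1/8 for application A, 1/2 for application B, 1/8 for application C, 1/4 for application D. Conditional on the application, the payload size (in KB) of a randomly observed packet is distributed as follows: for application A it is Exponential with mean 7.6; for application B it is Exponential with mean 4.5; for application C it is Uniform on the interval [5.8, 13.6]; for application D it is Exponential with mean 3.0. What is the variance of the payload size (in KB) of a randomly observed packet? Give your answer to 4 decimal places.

Per component, A: μ=7.6, E[X²]=115.52; B: μ=4.5, E[X²]=40.5; C: μ=9.7, E[X²]=99.16; D: μ=3, E[X²]=18.
E[X] = 0.125·7.6 + 0.5·4.5 + 0.125·9.7 + 0.25·3 = 5.1625.
E[X²] = 0.125·115.52 + 0.5·40.5 + 0.125·99.16 + 0.25·18 = 51.585.
Var(X) = E[X²] − (E[X])² = 51.585 − 26.6514 = 24.9336.

24.9336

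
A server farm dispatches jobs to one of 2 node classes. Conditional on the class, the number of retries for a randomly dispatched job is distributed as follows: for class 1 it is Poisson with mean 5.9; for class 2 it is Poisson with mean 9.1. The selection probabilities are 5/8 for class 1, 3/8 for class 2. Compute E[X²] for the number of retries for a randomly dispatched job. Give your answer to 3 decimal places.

59.910

For each component E[X²] = Var + (mean)², giving 1: 40.71; 2: 91.91.
Overall E[X²] = 0.625·40.71 + 0.375·91.91 = 59.91.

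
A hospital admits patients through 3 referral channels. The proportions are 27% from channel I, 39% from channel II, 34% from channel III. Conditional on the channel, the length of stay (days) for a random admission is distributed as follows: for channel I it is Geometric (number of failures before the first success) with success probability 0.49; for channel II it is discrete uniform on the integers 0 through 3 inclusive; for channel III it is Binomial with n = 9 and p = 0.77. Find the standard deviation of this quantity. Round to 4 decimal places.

Per component, I: μ=1.04082, E[X²]=3.20741; II: μ=1.5, E[X²]=3.5; III: μ=6.93, E[X²]=49.6188.
E[X] = 0.27·1.04082 + 0.39·1.5 + 0.34·6.93 = 3.22222.
E[X²] = 0.27·3.20741 + 0.39·3.5 + 0.34·49.6188 = 19.1014.
Var(X) = E[X²] − (E[X])² = 19.1014 − 10.3827 = 8.71869.
SD(X) = √8.71869 = 2.95274.

2.9527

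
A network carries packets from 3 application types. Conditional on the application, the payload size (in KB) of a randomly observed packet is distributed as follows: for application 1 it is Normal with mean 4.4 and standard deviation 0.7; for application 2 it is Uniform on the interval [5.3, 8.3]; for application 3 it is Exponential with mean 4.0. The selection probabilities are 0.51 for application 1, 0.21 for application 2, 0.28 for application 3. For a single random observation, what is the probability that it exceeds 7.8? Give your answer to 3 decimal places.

Conditional on each application, P(X > 7.8): 1: 5.95458e-07; 2: 0.166667; 3: 0.142274.
By total probability, P(X > 7.8) = 0.51·5.95458e-07 + 0.21·0.166667 + 0.28·0.142274 = 0.074837.

0.075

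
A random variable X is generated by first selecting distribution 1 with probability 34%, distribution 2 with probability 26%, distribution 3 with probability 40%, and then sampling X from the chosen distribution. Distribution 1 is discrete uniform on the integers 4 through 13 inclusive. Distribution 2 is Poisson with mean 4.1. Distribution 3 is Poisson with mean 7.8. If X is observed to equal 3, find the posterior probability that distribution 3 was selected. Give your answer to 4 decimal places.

0.2075

Likelihoods P(X=3 | ·): 1: 0; 2: 0.190368; 3: 0.0324068.
Posterior ∝ prior × likelihood. Numerator for 3: 0.4·0.0324068 = 0.0129627.
Normalizing constant: 0.34·0 + 0.26·0.190368 + 0.4·0.0324068 = 0.0624583.
P(3 | observation) = 0.0129627 / 0.0624583 = 0.207542.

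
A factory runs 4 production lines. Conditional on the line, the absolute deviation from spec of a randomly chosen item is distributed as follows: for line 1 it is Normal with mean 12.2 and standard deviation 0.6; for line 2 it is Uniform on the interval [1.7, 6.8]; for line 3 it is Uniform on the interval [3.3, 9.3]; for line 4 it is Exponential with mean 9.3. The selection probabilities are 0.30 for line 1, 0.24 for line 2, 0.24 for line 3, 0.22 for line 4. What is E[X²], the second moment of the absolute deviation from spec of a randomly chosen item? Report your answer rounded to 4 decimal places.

97.9164

For each component E[X²] = Var + (mean)², giving 1: 149.2; 2: 20.23; 3: 42.69; 4: 172.98.
Overall E[X²] = 0.3·149.2 + 0.24·20.23 + 0.24·42.69 + 0.22·172.98 = 97.9164.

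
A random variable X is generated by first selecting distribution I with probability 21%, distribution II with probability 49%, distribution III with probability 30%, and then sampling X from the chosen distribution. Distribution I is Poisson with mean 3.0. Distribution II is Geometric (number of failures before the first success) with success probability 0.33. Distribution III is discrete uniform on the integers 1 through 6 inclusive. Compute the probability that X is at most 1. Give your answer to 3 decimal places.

0.362

Conditional on each component, P(X ≤ 1): I: 0.199148; II: 0.5511; III: 0.166667.
By total probability, P(X ≤ 1) = 0.21·0.199148 + 0.49·0.5511 + 0.3·0.166667 = 0.36186.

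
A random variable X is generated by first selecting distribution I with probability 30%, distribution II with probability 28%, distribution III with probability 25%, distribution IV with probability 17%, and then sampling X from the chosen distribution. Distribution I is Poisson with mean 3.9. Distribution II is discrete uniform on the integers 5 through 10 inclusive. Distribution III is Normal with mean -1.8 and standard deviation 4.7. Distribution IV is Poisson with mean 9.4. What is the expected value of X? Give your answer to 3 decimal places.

4.418

Component means — I: 3.9; II: 7.5; III: -1.8; IV: 9.4.
E[X] = 0.3·3.9 + 0.28·7.5 + 0.25·-1.8 + 0.17·9.4 = 4.418.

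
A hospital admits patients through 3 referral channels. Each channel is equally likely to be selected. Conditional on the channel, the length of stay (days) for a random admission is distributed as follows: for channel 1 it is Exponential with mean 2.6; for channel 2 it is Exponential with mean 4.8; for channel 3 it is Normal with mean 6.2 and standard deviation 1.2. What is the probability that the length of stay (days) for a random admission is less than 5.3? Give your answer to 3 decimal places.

Conditional on each channel, P(X < 5.3): 1: 0.869771; 2: 0.668513; 3: 0.226627.
By total probability, P(X < 5.3) = 0.333333·0.869771 + 0.333333·0.668513 + 0.333333·0.226627 = 0.588304.

0.588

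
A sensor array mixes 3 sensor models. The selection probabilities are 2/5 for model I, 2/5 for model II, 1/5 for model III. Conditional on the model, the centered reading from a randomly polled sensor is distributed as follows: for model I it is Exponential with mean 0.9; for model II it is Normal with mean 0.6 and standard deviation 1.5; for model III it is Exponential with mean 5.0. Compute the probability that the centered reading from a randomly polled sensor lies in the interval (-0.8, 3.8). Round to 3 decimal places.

Conditional on each model, P(-0.8 < X < 3.8): I: 0.985334; II: 0.808227; III: 0.532334.
By total probability, P(-0.8 < X < 3.8) = 0.4·0.985334 + 0.4·0.808227 + 0.2·0.532334 = 0.823891.

0.824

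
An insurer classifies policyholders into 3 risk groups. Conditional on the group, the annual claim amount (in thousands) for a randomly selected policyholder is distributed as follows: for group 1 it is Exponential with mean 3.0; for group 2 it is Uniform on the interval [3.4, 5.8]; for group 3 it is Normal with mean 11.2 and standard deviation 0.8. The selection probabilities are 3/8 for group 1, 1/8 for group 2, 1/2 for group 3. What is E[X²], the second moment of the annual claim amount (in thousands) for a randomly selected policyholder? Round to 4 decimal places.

72.4950

For each component E[X²] = Var + (mean)², giving 1: 18; 2: 21.64; 3: 126.08.
Overall E[X²] = 0.375·18 + 0.125·21.64 + 0.5·126.08 = 72.495.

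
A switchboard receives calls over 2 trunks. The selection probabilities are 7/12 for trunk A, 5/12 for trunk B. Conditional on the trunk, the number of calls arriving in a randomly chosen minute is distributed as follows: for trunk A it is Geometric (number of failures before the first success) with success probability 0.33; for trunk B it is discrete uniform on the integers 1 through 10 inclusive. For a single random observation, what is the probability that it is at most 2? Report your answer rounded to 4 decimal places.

Conditional on each trunk, P(X ≤ 2): A: 0.699237; B: 0.2.
By total probability, P(X ≤ 2) = 0.583333·0.699237 + 0.416667·0.2 = 0.491222.

0.4912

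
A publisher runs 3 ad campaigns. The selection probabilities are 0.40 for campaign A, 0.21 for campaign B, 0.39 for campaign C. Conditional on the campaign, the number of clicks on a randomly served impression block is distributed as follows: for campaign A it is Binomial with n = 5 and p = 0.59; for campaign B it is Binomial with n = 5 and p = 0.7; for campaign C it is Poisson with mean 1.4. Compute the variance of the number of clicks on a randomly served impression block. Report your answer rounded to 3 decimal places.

2.012

Per component, A: μ=2.95, E[X²]=9.912; B: μ=3.5, E[X²]=13.3; C: μ=1.4, E[X²]=3.36.
E[X] = 0.4·2.95 + 0.21·3.5 + 0.39·1.4 = 2.461.
E[X²] = 0.4·9.912 + 0.21·13.3 + 0.39·3.36 = 8.0682.
Var(X) = E[X²] − (E[X])² = 8.0682 − 6.05652 = 2.01168.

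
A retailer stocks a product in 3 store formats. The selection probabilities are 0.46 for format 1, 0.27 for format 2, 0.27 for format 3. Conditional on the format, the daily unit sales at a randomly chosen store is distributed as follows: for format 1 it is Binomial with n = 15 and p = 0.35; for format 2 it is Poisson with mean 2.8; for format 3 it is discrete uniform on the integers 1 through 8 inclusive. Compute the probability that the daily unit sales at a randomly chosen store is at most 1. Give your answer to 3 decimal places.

Conditional on each format, P(X ≤ 1): 1: 0.0141788; 2: 0.231078; 3: 0.125.
By total probability, P(X ≤ 1) = 0.46·0.0141788 + 0.27·0.231078 + 0.27·0.125 = 0.102663.

0.103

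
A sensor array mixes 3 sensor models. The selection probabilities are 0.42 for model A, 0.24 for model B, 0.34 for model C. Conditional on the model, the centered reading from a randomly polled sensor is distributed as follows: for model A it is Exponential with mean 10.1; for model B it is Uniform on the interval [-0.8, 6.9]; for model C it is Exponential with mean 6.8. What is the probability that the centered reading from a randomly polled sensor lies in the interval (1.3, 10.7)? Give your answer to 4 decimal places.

Conditional on each model, P(1.3 < X < 10.7): A: 0.532565; B: 0.727273; C: 0.618675.
By total probability, P(1.3 < X < 10.7) = 0.42·0.532565 + 0.24·0.727273 + 0.34·0.618675 = 0.608572.

0.6086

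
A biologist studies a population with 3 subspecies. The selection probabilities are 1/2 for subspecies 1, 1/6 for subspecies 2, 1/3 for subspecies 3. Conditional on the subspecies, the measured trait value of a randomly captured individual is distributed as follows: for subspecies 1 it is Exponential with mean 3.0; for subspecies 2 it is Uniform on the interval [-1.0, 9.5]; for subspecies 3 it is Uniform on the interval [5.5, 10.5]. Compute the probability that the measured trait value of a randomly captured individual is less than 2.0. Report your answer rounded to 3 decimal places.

Conditional on each subspecies, P(X < 2.0): 1: 0.486583; 2: 0.285714; 3: 0.
By total probability, P(X < 2.0) = 0.5·0.486583 + 0.166667·0.285714 + 0.333333·0 = 0.29091.

0.291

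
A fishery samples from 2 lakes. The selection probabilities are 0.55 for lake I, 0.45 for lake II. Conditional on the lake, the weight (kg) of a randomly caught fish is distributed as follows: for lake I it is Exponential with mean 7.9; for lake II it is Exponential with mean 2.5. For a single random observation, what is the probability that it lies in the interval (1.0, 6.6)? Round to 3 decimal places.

Conditional on each lake, P(1.0 < X < 6.6): I: 0.447419; II: 0.598959.
By total probability, P(1.0 < X < 6.6) = 0.55·0.447419 + 0.45·0.598959 = 0.515612.

0.516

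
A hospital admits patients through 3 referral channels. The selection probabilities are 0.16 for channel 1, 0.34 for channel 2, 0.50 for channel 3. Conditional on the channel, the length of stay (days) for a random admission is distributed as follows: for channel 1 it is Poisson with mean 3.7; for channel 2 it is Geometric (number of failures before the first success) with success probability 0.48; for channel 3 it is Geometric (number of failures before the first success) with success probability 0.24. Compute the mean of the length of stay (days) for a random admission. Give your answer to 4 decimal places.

Component means — 1: 3.7; 2: 1.08333; 3: 3.16667.
E[X] = 0.16·3.7 + 0.34·1.08333 + 0.5·3.16667 = 2.54367.

2.5437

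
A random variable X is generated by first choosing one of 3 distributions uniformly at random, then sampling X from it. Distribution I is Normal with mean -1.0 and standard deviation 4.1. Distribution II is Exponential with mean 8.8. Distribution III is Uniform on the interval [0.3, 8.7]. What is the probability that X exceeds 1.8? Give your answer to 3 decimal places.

Conditional on each component, P(X > 1.8): I: 0.247327; II: 0.815018; III: 0.821429.
By total probability, P(X > 1.8) = 0.333333·0.247327 + 0.333333·0.815018 + 0.333333·0.821429 = 0.627924.

0.628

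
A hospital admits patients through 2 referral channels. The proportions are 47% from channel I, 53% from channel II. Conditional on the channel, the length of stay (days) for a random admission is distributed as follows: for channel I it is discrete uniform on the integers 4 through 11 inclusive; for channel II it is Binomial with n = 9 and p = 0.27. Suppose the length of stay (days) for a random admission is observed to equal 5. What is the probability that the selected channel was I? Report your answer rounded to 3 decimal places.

Likelihoods P(X=5 | ·): I: 0.125; II: 0.0513429.
Posterior ∝ prior × likelihood. Numerator for I: 0.47·0.125 = 0.05875.
Normalizing constant: 0.47·0.125 + 0.53·0.0513429 = 0.0859618.
P(I | observation) = 0.05875 / 0.0859618 = 0.683443.

0.683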